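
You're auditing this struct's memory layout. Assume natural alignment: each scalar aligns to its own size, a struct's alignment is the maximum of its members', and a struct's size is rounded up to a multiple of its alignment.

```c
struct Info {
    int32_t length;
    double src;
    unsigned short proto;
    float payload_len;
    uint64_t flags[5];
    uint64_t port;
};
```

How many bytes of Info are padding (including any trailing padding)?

0..4  length  (4B, 4-aligned)
4..8  -- padding (4B)
8..16  src  (8B, 8-aligned)
16..18  proto  (2B, 2-aligned)
18..20  -- padding (2B)
20..24  payload_len  (4B, 4-aligned)
24..64  flags  (40B, 8-aligned)
64..72  port  (8B, 8-aligned)
sizeof = 72, alignof = 8
data bytes 66, size 72 → padding 6

6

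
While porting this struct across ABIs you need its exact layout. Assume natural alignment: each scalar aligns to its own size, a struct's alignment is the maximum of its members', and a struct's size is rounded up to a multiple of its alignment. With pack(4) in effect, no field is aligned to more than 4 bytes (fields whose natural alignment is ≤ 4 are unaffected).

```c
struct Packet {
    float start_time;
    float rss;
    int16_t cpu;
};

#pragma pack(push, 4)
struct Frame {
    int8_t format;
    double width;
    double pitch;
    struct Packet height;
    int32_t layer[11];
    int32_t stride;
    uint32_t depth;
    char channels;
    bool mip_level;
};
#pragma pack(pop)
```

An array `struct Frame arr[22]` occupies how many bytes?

Packet: start_time at 0 (size 4, align 4) → ends 4; rss at 4 (size 4, align 4) → ends 8; cpu at 8 (size 2, align 2) → ends 10; tail pad 2 to reach multiple of 4; total 12 bytes, alignment 4
format at 0 (size 1, align 1) → ends 1
pad 3 to align 4 for width
width at 4 (size 8, align 4) → ends 12
pitch at 12 (size 8, align 4) → ends 20
height at 20 (size 12, align 4) → ends 32
layer at 32 (size 44, align 4) → ends 76
stride at 76 (size 4, align 4) → ends 80
depth at 80 (size 4, align 4) → ends 84
channels at 84 (size 1, align 1) → ends 85
mip_level at 85 (size 1, align 1) → ends 86
tail pad 2 to reach multiple of 4
total 88 bytes, alignment 4
array of 22: 22 × 88 = 1936

1936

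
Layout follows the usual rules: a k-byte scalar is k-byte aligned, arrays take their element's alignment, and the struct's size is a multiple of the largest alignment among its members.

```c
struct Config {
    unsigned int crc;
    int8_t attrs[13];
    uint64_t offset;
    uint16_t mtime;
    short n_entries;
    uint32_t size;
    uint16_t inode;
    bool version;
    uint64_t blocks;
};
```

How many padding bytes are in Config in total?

@0: crc [4B, align 4] → 4
@4: attrs [13B, align 1] → 17
+7 pad (align 8)
@24: offset [8B, align 8] → 32
@32: mtime [2B, align 2] → 34
@34: n_entries [2B, align 2] → 36
@36: size [4B, align 4] → 40
@40: inode [2B, align 2] → 42
@42: version [1B, align 1] → 43
+5 pad (align 8)
@48: blocks [8B, align 8] → 56
size 56, align 8
data bytes 44, size 56 → padding 12

12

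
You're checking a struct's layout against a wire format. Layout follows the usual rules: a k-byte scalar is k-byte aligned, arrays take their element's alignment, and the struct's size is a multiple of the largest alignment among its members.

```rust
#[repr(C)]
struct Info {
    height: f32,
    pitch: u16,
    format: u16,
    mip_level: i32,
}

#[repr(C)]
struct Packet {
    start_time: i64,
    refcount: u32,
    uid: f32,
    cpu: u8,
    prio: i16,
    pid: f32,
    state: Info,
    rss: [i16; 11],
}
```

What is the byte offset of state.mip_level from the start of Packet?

32

Info: height at 0 (size 4, align 4) → ends 4; pitch at 4 (size 2, align 2) → ends 6; format at 6 (size 2, align 2) → ends 8; mip_level at 8 (size 4, align 4) → ends 12; total 12 bytes, alignment 4
start_time at 0 (size 8, align 8) → ends 8
refcount at 8 (size 4, align 4) → ends 12
uid at 12 (size 4, align 4) → ends 16
cpu at 16 (size 1, align 1) → ends 17
pad 1 to align 2 for prio
prio at 18 (size 2, align 2) → ends 20
pid at 20 (size 4, align 4) → ends 24
state at 24 (size 12, align 4) → ends 36
within Info: mip_level at 8
24 + 8 = 32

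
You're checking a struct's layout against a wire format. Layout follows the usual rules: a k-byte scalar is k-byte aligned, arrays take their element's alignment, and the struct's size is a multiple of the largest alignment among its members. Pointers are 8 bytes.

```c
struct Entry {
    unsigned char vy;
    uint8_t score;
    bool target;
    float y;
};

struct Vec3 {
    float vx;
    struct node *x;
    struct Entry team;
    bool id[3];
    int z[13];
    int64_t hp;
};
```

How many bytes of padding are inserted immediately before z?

1

Entry: 0..1  vy  (1B, 1-aligned); 1..2  score  (1B, 1-aligned); 2..3  target  (1B, 1-aligned); 3..4  -- padding (1B); 4..8  y  (4B, 4-aligned); sizeof = 8, alignof = 4
0..4  vx  (4B, 4-aligned)
4..8  -- padding (4B)
8..16  x  (8B, 8-aligned)
16..24  team  (8B, 4-aligned)
24..27  id  (3B, 1-aligned)
27..28  -- padding (1B)
28..80  z  (52B, 4-aligned)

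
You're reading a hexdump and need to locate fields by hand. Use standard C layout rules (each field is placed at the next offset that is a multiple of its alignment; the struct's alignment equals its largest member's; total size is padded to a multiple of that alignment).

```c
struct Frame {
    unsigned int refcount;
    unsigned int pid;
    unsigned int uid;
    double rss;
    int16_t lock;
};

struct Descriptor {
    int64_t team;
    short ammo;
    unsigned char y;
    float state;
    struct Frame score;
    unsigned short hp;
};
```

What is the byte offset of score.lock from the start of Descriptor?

40

Frame: @0: refcount [4B, align 4] → 4; @4: pid [4B, align 4] → 8; @8: uid [4B, align 4] → 12; +4 pad (align 8); @16: rss [8B, align 8] → 24; @24: lock [2B, align 2] → 26; +6 tail pad (align 8); size 32, align 8
@0: team [8B, align 8] → 8
@8: ammo [2B, align 2] → 10
@10: y [1B, align 1] → 11
+1 pad (align 4)
@12: state [4B, align 4] → 16
@16: score [32B, align 8] → 48
within Frame: lock at 24
16 + 24 = 40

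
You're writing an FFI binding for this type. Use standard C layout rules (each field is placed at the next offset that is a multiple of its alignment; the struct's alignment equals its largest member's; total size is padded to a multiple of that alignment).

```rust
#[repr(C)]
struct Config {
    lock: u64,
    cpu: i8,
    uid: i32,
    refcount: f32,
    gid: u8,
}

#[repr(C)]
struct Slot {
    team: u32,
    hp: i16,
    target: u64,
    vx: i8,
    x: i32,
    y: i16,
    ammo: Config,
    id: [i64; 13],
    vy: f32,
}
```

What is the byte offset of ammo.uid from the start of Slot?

44

Config: @0: lock [8B, align 8] → 8; @8: cpu [1B, align 1] → 9; +3 pad (align 4); @12: uid [4B, align 4] → 16; @16: refcount [4B, align 4] → 20; @20: gid [1B, align 1] → 21; +3 tail pad (align 8); size 24, align 8
@0: team [4B, align 4] → 4
@4: hp [2B, align 2] → 6
+2 pad (align 8)
@8: target [8B, align 8] → 16
@16: vx [1B, align 1] → 17
+3 pad (align 4)
@20: x [4B, align 4] → 24
@24: y [2B, align 2] → 26
+6 pad (align 8)
@32: ammo [24B, align 8] → 56
within Config: uid at 12
32 + 12 = 44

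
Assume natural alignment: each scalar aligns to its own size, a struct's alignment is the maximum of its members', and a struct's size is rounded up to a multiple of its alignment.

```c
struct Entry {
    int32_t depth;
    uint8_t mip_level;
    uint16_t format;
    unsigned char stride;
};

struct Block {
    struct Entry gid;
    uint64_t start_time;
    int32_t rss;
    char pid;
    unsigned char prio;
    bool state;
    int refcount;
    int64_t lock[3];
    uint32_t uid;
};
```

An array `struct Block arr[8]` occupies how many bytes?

Entry: depth at 0 (size 4, align 4) → ends 4; mip_level at 4 (size 1, align 1) → ends 5; pad 1 to align 2 for format; format at 6 (size 2, align 2) → ends 8; stride at 8 (size 1, align 1) → ends 9; tail pad 3 to reach multiple of 4; total 12 bytes, alignment 4
gid at 0 (size 12, align 4) → ends 12
pad 4 to align 8 for start_time
start_time at 16 (size 8, align 8) → ends 24
rss at 24 (size 4, align 4) → ends 28
pid at 28 (size 1, align 1) → ends 29
prio at 29 (size 1, align 1) → ends 30
state at 30 (size 1, align 1) → ends 31
pad 1 to align 4 for refcount
refcount at 32 (size 4, align 4) → ends 36
pad 4 to align 8 for lock
lock at 40 (size 24, align 8) → ends 64
uid at 64 (size 4, align 4) → ends 68
tail pad 4 to reach multiple of 8
total 72 bytes, alignment 8
array of 8: 8 × 72 = 576

576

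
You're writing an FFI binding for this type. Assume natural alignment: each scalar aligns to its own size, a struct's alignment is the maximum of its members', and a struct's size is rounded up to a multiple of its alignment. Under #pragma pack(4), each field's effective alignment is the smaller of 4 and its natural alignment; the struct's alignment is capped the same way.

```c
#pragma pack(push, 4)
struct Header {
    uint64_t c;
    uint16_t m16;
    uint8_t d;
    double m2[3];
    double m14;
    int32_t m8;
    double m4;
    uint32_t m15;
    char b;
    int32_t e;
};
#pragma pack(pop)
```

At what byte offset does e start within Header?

c at 0 (size 8, align 4) → ends 8
m16 at 8 (size 2, align 2) → ends 10
d at 10 (size 1, align 1) → ends 11
pad 1 to align 4 for m2
m2 at 12 (size 24, align 4) → ends 36
m14 at 36 (size 8, align 4) → ends 44
m8 at 44 (size 4, align 4) → ends 48
m4 at 48 (size 8, align 4) → ends 56
m15 at 56 (size 4, align 4) → ends 60
b at 60 (size 1, align 1) → ends 61
pad 3 to align 4 for e
e at 64 (size 4, align 4) → ends 68

64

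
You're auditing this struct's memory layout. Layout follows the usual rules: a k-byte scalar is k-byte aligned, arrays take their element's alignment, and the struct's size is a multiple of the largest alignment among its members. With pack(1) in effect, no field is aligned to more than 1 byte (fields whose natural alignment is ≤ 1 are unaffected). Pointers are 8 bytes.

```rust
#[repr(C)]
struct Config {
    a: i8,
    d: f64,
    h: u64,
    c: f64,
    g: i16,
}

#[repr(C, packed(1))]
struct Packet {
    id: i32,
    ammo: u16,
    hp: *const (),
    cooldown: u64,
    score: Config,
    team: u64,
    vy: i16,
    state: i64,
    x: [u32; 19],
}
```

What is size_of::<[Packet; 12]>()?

1872

Config: @0: a [1B, align 1] → 1; +7 pad (align 8); @8: d [8B, align 8] → 16; @16: h [8B, align 8] → 24; @24: c [8B, align 8] → 32; @32: g [2B, align 2] → 34; +6 tail pad (align 8); size 40, align 8
@0: id [4B, align 1] → 4
@4: ammo [2B, align 1] → 6
@6: hp [8B, align 1] → 14
@14: cooldown [8B, align 1] → 22
@22: score [40B, align 1] → 62
@62: team [8B, align 1] → 70
@70: vy [2B, align 1] → 72
@72: state [8B, align 1] → 80
@80: x [76B, align 1] → 156
size 156, align 1
array of 12: 12 × 156 = 1872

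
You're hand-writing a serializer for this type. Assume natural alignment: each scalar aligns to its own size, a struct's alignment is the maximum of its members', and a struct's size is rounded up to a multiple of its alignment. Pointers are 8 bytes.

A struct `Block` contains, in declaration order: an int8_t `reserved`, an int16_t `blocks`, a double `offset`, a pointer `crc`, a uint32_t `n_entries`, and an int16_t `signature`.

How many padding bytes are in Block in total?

7

@0: reserved [1B, align 1] → 1
+1 pad (align 2)
@2: blocks [2B, align 2] → 4
+4 pad (align 8)
@8: offset [8B, align 8] → 16
@16: crc [8B, align 8] → 24
@24: n_entries [4B, align 4] → 28
@28: signature [2B, align 2] → 30
+2 tail pad (align 8)
size 32, align 8
data bytes 25, size 32 → padding 7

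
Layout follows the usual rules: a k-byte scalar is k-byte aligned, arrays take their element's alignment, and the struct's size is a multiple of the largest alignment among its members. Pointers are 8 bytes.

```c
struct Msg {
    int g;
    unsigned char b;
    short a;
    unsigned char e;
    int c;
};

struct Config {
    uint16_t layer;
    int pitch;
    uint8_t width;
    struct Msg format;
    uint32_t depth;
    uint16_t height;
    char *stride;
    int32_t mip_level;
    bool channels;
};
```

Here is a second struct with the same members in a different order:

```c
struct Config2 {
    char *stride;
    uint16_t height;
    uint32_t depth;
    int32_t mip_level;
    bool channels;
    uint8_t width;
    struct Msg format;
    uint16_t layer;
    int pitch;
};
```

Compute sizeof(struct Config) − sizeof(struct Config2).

8

Msg: 0..4  g  (4B, 4-aligned); 4..5  b  (1B, 1-aligned); 5..6  -- padding (1B); 6..8  a  (2B, 2-aligned); 8..9  e  (1B, 1-aligned); 9..12  -- padding (3B); 12..16  c  (4B, 4-aligned); sizeof = 16, alignof = 4
0..2  layer  (2B, 2-aligned)
2..4  -- padding (2B)
4..8  pitch  (4B, 4-aligned)
8..9  width  (1B, 1-aligned)
9..12  -- padding (3B)
12..28  format  (16B, 4-aligned)
28..32  depth  (4B, 4-aligned)
32..34  height  (2B, 2-aligned)
34..40  -- padding (6B)
40..48  stride  (8B, 8-aligned)
48..52  mip_level  (4B, 4-aligned)
52..53  channels  (1B, 1-aligned)
53..56  -- tail padding (3B)
sizeof = 56, alignof = 8
— Config2 —
0..8  stride  (8B, 8-aligned)
8..10  height  (2B, 2-aligned)
10..12  -- padding (2B)
12..16  depth  (4B, 4-aligned)
16..20  mip_level  (4B, 4-aligned)
20..21  channels  (1B, 1-aligned)
21..22  width  (1B, 1-aligned)
22..24  -- padding (2B)
24..40  format  (16B, 4-aligned)
40..42  layer  (2B, 2-aligned)
42..44  -- padding (2B)
44..48  pitch  (4B, 4-aligned)
sizeof = 48, alignof = 8
56 − 48 = 8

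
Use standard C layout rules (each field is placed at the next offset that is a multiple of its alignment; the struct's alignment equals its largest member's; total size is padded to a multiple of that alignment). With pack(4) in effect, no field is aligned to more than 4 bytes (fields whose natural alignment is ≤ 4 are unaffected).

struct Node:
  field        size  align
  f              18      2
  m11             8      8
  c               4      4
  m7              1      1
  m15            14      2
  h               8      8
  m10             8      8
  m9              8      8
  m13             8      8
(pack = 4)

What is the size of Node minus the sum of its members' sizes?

f at 0 (size 18, align 2) → ends 18
pad 2 to align 4 for m11
m11 at 20 (size 8, align 4) → ends 28
c at 28 (size 4, align 4) → ends 32
m7 at 32 (size 1, align 1) → ends 33
pad 1 to align 2 for m15
m15 at 34 (size 14, align 2) → ends 48
h at 48 (size 8, align 4) → ends 56
m10 at 56 (size 8, align 4) → ends 64
m9 at 64 (size 8, align 4) → ends 72
m13 at 72 (size 8, align 4) → ends 80
total 80 bytes, alignment 4
data bytes 77, size 80 → padding 3

3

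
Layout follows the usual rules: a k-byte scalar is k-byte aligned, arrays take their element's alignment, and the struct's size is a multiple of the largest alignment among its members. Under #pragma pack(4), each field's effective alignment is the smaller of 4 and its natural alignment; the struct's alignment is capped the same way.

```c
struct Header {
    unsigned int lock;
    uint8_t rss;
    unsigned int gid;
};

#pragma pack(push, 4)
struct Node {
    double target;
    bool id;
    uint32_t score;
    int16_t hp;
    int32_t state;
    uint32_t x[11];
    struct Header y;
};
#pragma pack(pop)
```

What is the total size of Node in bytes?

80 bytes

Header: lock at 0 (size 4, align 4) → ends 4; rss at 4 (size 1, align 1) → ends 5; pad 3 to align 4 for gid; gid at 8 (size 4, align 4) → ends 12; total 12 bytes, alignment 4
target at 0 (size 8, align 4) → ends 8
id at 8 (size 1, align 1) → ends 9
pad 3 to align 4 for score
score at 12 (size 4, align 4) → ends 16
hp at 16 (size 2, align 2) → ends 18
pad 2 to align 4 for state
state at 20 (size 4, align 4) → ends 24
x at 24 (size 44, align 4) → ends 68
y at 68 (size 12, align 4) → ends 80
total 80 bytes, alignment 4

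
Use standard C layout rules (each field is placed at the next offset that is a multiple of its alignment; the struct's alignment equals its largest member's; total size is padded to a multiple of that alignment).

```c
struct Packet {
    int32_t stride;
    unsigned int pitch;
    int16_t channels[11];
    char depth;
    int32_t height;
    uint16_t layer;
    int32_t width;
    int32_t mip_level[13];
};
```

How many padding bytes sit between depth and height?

0..4  stride  (4B, 4-aligned)
4..8  pitch  (4B, 4-aligned)
8..30  channels  (22B, 2-aligned)
30..31  depth  (1B, 1-aligned)
31..32  -- padding (1B)
32..36  height  (4B, 4-aligned)

1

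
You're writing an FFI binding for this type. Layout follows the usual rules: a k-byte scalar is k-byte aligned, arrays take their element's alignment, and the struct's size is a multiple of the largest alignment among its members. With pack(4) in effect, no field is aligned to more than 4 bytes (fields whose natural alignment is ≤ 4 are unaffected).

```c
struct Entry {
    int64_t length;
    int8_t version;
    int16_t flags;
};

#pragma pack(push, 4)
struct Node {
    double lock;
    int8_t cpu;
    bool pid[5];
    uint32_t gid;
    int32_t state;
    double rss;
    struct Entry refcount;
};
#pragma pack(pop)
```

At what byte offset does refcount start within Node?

32

Entry: 0..8  length  (8B, 8-aligned); 8..9  version  (1B, 1-aligned); 9..10  -- padding (1B); 10..12  flags  (2B, 2-aligned); 12..16  -- tail padding (4B); sizeof = 16, alignof = 8
0..8  lock  (8B, 4-aligned)
8..9  cpu  (1B, 1-aligned)
9..14  pid  (5B, 1-aligned)
14..16  -- padding (2B)
16..20  gid  (4B, 4-aligned)
20..24  state  (4B, 4-aligned)
24..32  rss  (8B, 4-aligned)
32..48  refcount  (16B, 4-aligned)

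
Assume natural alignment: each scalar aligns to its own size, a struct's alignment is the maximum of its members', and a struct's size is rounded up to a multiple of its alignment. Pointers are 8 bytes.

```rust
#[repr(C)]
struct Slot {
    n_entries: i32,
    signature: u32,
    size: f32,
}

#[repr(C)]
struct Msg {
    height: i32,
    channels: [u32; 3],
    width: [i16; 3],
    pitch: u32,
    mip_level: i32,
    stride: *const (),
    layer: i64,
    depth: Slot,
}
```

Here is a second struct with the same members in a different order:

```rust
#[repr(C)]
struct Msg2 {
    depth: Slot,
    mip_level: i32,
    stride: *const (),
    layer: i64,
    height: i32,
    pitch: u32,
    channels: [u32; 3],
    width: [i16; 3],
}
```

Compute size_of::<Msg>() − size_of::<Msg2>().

0

Slot: 0..4  n_entries  (4B, 4-aligned); 4..8  signature  (4B, 4-aligned); 8..12  size  (4B, 4-aligned); sizeof = 12, alignof = 4
0..4  height  (4B, 4-aligned)
4..16  channels  (12B, 4-aligned)
16..22  width  (6B, 2-aligned)
22..24  -- padding (2B)
24..28  pitch  (4B, 4-aligned)
28..32  mip_level  (4B, 4-aligned)
32..40  stride  (8B, 8-aligned)
40..48  layer  (8B, 8-aligned)
48..60  depth  (12B, 4-aligned)
60..64  -- tail padding (4B)
sizeof = 64, alignof = 8
— Msg2 —
0..12  depth  (12B, 4-aligned)
12..16  mip_level  (4B, 4-aligned)
16..24  stride  (8B, 8-aligned)
24..32  layer  (8B, 8-aligned)
32..36  height  (4B, 4-aligned)
36..40  pitch  (4B, 4-aligned)
40..52  channels  (12B, 4-aligned)
52..58  width  (6B, 2-aligned)
58..64  -- tail padding (6B)
sizeof = 64, alignof = 8
64 − 64 = 0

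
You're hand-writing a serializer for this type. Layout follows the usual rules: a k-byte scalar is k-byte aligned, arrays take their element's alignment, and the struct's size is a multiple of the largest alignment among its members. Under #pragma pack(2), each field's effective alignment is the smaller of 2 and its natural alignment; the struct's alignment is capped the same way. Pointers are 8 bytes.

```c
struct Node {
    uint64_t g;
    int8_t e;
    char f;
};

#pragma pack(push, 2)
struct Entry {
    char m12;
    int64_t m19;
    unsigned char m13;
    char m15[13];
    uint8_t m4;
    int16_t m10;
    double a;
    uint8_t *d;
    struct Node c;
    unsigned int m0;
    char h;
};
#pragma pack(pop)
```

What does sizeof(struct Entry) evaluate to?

Node: @0: g [8B, align 8] → 8; @8: e [1B, align 1] → 9; @9: f [1B, align 1] → 10; +6 tail pad (align 8); size 16, align 8
@0: m12 [1B, align 1] → 1
+1 pad (align 2)
@2: m19 [8B, align 2] → 10
@10: m13 [1B, align 1] → 11
@11: m15 [13B, align 1] → 24
@24: m4 [1B, align 1] → 25
+1 pad (align 2)
@26: m10 [2B, align 2] → 28
@28: a [8B, align 2] → 36
@36: d [8B, align 2] → 44
@44: c [16B, align 2] → 60
@60: m0 [4B, align 2] → 64
@64: h [1B, align 1] → 65
+1 tail pad (align 2)
size 66, align 2

66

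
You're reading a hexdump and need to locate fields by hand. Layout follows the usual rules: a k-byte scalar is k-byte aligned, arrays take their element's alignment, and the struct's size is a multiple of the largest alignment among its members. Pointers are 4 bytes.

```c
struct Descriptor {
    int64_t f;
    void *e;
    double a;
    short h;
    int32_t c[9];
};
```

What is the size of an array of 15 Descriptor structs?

0..8  f  (8B, 8-aligned)
8..12  e  (4B, 4-aligned)
12..16  -- padding (4B)
16..24  a  (8B, 8-aligned)
24..26  h  (2B, 2-aligned)
26..28  -- padding (2B)
28..64  c  (36B, 4-aligned)
sizeof = 64, alignof = 8
array of 15: 15 × 64 = 960

960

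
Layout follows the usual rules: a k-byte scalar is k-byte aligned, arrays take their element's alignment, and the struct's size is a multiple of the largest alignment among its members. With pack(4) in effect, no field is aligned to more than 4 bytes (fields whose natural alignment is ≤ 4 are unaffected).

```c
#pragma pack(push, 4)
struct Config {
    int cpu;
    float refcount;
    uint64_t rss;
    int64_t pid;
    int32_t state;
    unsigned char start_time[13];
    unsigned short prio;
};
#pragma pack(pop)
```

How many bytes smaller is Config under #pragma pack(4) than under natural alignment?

natural layout:
  0..4  cpu  (4B, 4-aligned)
  4..8  refcount  (4B, 4-aligned)
  8..16  rss  (8B, 8-aligned)
  16..24  pid  (8B, 8-aligned)
  24..28  state  (4B, 4-aligned)
  28..41  start_time  (13B, 1-aligned)
  41..42  -- padding (1B)
  42..44  prio  (2B, 2-aligned)
  44..48  -- tail padding (4B)
  sizeof = 48, alignof = 8
packed(4) layout:
  0..4  cpu  (4B, 4-aligned)
  4..8  refcount  (4B, 4-aligned)
  8..16  rss  (8B, 4-aligned)
  16..24  pid  (8B, 4-aligned)
  24..28  state  (4B, 4-aligned)
  28..41  start_time  (13B, 1-aligned)
  41..42  -- padding (1B)
  42..44  prio  (2B, 2-aligned)
  sizeof = 44, alignof = 4
48 − 44 = 4

4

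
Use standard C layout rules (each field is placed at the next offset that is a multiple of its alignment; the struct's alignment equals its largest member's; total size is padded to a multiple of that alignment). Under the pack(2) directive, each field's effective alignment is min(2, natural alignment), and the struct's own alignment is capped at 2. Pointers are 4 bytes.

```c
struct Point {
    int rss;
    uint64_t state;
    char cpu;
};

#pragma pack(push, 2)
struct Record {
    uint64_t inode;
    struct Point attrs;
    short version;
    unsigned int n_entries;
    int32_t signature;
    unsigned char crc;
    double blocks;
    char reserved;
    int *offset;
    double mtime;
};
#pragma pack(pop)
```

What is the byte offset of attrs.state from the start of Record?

16

Point: rss at 0 (size 4, align 4) → ends 4; pad 4 to align 8 for state; state at 8 (size 8, align 8) → ends 16; cpu at 16 (size 1, align 1) → ends 17; tail pad 7 to reach multiple of 8; total 24 bytes, alignment 8
inode at 0 (size 8, align 2) → ends 8
attrs at 8 (size 24, align 2) → ends 32
within Point: state at 8
8 + 8 = 16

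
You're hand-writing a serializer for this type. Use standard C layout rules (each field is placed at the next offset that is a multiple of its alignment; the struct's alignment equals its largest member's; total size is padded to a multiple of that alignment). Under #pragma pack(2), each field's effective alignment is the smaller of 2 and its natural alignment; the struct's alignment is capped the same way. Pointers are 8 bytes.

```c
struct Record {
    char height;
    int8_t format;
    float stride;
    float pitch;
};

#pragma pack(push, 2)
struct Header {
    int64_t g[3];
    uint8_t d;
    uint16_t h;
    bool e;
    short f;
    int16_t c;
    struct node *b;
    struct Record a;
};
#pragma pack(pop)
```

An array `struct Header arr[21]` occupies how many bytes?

1134

Record: height at 0 (size 1, align 1) → ends 1; format at 1 (size 1, align 1) → ends 2; pad 2 to align 4 for stride; stride at 4 (size 4, align 4) → ends 8; pitch at 8 (size 4, align 4) → ends 12; total 12 bytes, alignment 4
g at 0 (size 24, align 2) → ends 24
d at 24 (size 1, align 1) → ends 25
pad 1 to align 2 for h
h at 26 (size 2, align 2) → ends 28
e at 28 (size 1, align 1) → ends 29
pad 1 to align 2 for f
f at 30 (size 2, align 2) → ends 32
c at 32 (size 2, align 2) → ends 34
b at 34 (size 8, align 2) → ends 42
a at 42 (size 12, align 2) → ends 54
total 54 bytes, alignment 2
array of 21: 21 × 54 = 1134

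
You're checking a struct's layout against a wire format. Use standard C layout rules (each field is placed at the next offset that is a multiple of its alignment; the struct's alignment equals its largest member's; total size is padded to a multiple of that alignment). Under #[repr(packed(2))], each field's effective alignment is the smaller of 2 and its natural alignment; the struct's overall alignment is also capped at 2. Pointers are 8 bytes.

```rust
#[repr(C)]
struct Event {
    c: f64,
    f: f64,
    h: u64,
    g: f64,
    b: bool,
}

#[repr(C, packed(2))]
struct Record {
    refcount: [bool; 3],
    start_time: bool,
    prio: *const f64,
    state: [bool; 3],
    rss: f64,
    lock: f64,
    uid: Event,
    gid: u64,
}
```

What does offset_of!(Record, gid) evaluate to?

Event: 0..8  c  (8B, 8-aligned); 8..16  f  (8B, 8-aligned); 16..24  h  (8B, 8-aligned); 24..32  g  (8B, 8-aligned); 32..33  b  (1B, 1-aligned); 33..40  -- tail padding (7B); sizeof = 40, alignof = 8
0..3  refcount  (3B, 1-aligned)
3..4  start_time  (1B, 1-aligned)
4..12  prio  (8B, 2-aligned)
12..15  state  (3B, 1-aligned)
15..16  -- padding (1B)
16..24  rss  (8B, 2-aligned)
24..32  lock  (8B, 2-aligned)
32..72  uid  (40B, 2-aligned)
72..80  gid  (8B, 2-aligned)

72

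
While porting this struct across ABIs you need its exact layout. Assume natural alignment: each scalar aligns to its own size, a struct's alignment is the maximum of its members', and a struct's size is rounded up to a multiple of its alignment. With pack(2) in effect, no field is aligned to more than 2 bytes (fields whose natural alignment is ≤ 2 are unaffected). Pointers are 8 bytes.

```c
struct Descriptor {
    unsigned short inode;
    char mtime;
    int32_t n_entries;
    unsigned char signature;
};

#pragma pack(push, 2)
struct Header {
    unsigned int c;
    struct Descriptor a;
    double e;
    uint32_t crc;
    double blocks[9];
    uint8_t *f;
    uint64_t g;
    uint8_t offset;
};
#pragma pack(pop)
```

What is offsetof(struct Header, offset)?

Descriptor: inode at 0 (size 2, align 2) → ends 2; mtime at 2 (size 1, align 1) → ends 3; pad 1 to align 4 for n_entries; n_entries at 4 (size 4, align 4) → ends 8; signature at 8 (size 1, align 1) → ends 9; tail pad 3 to reach multiple of 4; total 12 bytes, alignment 4
c at 0 (size 4, align 2) → ends 4
a at 4 (size 12, align 2) → ends 16
e at 16 (size 8, align 2) → ends 24
crc at 24 (size 4, align 2) → ends 28
blocks at 28 (size 72, align 2) → ends 100
f at 100 (size 8, align 2) → ends 108
g at 108 (size 8, align 2) → ends 116
offset at 116 (size 1, align 1) → ends 117

116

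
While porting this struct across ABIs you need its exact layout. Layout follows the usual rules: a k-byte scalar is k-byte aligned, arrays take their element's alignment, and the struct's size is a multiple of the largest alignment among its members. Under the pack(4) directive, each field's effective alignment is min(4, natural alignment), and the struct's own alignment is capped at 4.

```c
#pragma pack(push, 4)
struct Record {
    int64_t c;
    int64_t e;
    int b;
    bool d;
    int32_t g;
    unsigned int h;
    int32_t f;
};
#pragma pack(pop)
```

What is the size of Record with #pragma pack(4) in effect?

0..8  c  (8B, 4-aligned)
8..16  e  (8B, 4-aligned)
16..20  b  (4B, 4-aligned)
20..21  d  (1B, 1-aligned)
21..24  -- padding (3B)
24..28  g  (4B, 4-aligned)
28..32  h  (4B, 4-aligned)
32..36  f  (4B, 4-aligned)
sizeof = 36, alignof = 4

36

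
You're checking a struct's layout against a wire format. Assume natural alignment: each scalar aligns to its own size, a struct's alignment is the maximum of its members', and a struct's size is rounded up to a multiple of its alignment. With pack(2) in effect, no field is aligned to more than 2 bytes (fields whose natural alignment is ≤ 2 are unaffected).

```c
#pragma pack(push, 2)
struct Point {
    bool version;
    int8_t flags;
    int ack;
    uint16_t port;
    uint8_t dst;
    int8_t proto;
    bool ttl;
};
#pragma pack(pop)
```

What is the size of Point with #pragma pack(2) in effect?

version at 0 (size 1, align 1) → ends 1
flags at 1 (size 1, align 1) → ends 2
ack at 2 (size 4, align 2) → ends 6
port at 6 (size 2, align 2) → ends 8
dst at 8 (size 1, align 1) → ends 9
proto at 9 (size 1, align 1) → ends 10
ttl at 10 (size 1, align 1) → ends 11
tail pad 1 to reach multiple of 2
total 12 bytes, alignment 2

12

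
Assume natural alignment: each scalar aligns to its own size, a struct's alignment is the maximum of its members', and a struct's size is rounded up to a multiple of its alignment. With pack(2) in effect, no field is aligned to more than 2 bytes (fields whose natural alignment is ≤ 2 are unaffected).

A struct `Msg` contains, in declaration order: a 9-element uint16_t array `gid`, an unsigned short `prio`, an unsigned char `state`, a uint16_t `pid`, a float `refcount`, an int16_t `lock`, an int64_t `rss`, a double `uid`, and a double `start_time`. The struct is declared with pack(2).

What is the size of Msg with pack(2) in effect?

54

gid at 0 (size 18, align 2) → ends 18
prio at 18 (size 2, align 2) → ends 20
state at 20 (size 1, align 1) → ends 21
pad 1 to align 2 for pid
pid at 22 (size 2, align 2) → ends 24
refcount at 24 (size 4, align 2) → ends 28
lock at 28 (size 2, align 2) → ends 30
rss at 30 (size 8, align 2) → ends 38
uid at 38 (size 8, align 2) → ends 46
start_time at 46 (size 8, align 2) → ends 54
total 54 bytes, alignment 2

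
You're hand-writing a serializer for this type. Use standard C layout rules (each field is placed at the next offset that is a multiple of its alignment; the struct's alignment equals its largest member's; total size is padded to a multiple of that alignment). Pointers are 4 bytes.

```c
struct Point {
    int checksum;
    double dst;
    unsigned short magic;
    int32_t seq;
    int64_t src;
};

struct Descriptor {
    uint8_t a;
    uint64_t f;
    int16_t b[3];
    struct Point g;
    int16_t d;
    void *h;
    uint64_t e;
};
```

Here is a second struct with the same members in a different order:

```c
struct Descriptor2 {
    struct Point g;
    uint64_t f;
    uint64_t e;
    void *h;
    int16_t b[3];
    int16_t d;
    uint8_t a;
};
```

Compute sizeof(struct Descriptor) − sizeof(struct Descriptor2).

8

Point: 0..4  checksum  (4B, 4-aligned); 4..8  -- padding (4B); 8..16  dst  (8B, 8-aligned); 16..18  magic  (2B, 2-aligned); 18..20  -- padding (2B); 20..24  seq  (4B, 4-aligned); 24..32  src  (8B, 8-aligned); sizeof = 32, alignof = 8
0..1  a  (1B, 1-aligned)
1..8  -- padding (7B)
8..16  f  (8B, 8-aligned)
16..22  b  (6B, 2-aligned)
22..24  -- padding (2B)
24..56  g  (32B, 8-aligned)
56..58  d  (2B, 2-aligned)
58..60  -- padding (2B)
60..64  h  (4B, 4-aligned)
64..72  e  (8B, 8-aligned)
sizeof = 72, alignof = 8
— Descriptor2 —
0..32  g  (32B, 8-aligned)
32..40  f  (8B, 8-aligned)
40..48  e  (8B, 8-aligned)
48..52  h  (4B, 4-aligned)
52..58  b  (6B, 2-aligned)
58..60  d  (2B, 2-aligned)
60..61  a  (1B, 1-aligned)
61..64  -- tail padding (3B)
sizeof = 64, alignof = 8
72 − 64 = 8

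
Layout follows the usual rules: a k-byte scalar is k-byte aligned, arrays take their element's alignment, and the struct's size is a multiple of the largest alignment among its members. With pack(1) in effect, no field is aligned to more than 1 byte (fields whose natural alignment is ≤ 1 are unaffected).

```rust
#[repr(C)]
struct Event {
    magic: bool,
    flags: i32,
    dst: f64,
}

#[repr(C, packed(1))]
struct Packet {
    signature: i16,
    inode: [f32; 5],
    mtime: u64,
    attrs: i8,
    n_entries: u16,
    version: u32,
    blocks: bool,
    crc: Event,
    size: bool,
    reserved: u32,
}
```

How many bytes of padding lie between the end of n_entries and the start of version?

Event: 0..1  magic  (1B, 1-aligned); 1..4  -- padding (3B); 4..8  flags  (4B, 4-aligned); 8..16  dst  (8B, 8-aligned); sizeof = 16, alignof = 8
0..2  signature  (2B, 1-aligned)
2..22  inode  (20B, 1-aligned)
22..30  mtime  (8B, 1-aligned)
30..31  attrs  (1B, 1-aligned)
31..33  n_entries  (2B, 1-aligned)
33..37  version  (4B, 1-aligned)

0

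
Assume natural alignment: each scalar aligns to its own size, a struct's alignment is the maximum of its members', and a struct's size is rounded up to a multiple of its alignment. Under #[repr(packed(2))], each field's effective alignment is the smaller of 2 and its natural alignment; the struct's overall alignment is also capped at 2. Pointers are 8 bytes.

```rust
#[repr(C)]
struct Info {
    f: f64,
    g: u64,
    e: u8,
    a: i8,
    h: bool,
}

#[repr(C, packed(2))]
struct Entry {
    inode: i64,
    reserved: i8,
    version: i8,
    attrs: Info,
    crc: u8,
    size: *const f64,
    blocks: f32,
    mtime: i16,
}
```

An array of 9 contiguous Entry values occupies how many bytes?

Info: @0: f [8B, align 8] → 8; @8: g [8B, align 8] → 16; @16: e [1B, align 1] → 17; @17: a [1B, align 1] → 18; @18: h [1B, align 1] → 19; +5 tail pad (align 8); size 24, align 8
@0: inode [8B, align 2] → 8
@8: reserved [1B, align 1] → 9
@9: version [1B, align 1] → 10
@10: attrs [24B, align 2] → 34
@34: crc [1B, align 1] → 35
+1 pad (align 2)
@36: size [8B, align 2] → 44
@44: blocks [4B, align 2] → 48
@48: mtime [2B, align 2] → 50
size 50, align 2
array of 9: 9 × 50 = 450

450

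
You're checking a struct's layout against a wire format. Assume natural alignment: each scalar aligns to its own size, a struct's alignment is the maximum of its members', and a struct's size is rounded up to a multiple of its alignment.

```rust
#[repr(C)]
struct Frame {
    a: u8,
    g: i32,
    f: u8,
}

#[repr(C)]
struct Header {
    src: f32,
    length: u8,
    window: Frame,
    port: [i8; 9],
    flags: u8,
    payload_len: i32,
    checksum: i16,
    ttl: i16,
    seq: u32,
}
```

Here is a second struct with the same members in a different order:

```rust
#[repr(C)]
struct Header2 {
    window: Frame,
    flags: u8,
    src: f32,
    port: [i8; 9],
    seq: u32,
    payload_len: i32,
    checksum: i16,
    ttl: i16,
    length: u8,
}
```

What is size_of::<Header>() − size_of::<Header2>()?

Frame: @0: a [1B, align 1] → 1; +3 pad (align 4); @4: g [4B, align 4] → 8; @8: f [1B, align 1] → 9; +3 tail pad (align 4); size 12, align 4
@0: src [4B, align 4] → 4
@4: length [1B, align 1] → 5
+3 pad (align 4)
@8: window [12B, align 4] → 20
@20: port [9B, align 1] → 29
@29: flags [1B, align 1] → 30
+2 pad (align 4)
@32: payload_len [4B, align 4] → 36
@36: checksum [2B, align 2] → 38
@38: ttl [2B, align 2] → 40
@40: seq [4B, align 4] → 44
size 44, align 4
— Header2 —
@0: window [12B, align 4] → 12
@12: flags [1B, align 1] → 13
+3 pad (align 4)
@16: src [4B, align 4] → 20
@20: port [9B, align 1] → 29
+3 pad (align 4)
@32: seq [4B, align 4] → 36
@36: payload_len [4B, align 4] → 40
@40: checksum [2B, align 2] → 42
@42: ttl [2B, align 2] → 44
@44: length [1B, align 1] → 45
+3 tail pad (align 4)
size 48, align 4
44 − 48 = -4

-4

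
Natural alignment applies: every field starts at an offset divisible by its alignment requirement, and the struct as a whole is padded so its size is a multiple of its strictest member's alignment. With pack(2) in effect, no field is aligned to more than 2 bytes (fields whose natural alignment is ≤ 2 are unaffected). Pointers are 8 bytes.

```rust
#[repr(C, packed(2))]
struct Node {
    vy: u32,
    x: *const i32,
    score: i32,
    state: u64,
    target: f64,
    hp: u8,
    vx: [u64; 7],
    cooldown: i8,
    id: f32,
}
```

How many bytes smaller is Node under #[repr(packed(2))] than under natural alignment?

16

natural layout:
  vy at 0 (size 4, align 4) → ends 4
  pad 4 to align 8 for x
  x at 8 (size 8, align 8) → ends 16
  score at 16 (size 4, align 4) → ends 20
  pad 4 to align 8 for state
  state at 24 (size 8, align 8) → ends 32
  target at 32 (size 8, align 8) → ends 40
  hp at 40 (size 1, align 1) → ends 41
  pad 7 to align 8 for vx
  vx at 48 (size 56, align 8) → ends 104
  cooldown at 104 (size 1, align 1) → ends 105
  pad 3 to align 4 for id
  id at 108 (size 4, align 4) → ends 112
  total 112 bytes, alignment 8
packed(2) layout:
  vy at 0 (size 4, align 2) → ends 4
  x at 4 (size 8, align 2) → ends 12
  score at 12 (size 4, align 2) → ends 16
  state at 16 (size 8, align 2) → ends 24
  target at 24 (size 8, align 2) → ends 32
  hp at 32 (size 1, align 1) → ends 33
  pad 1 to align 2 for vx
  vx at 34 (size 56, align 2) → ends 90
  cooldown at 90 (size 1, align 1) → ends 91
  pad 1 to align 2 for id
  id at 92 (size 4, align 2) → ends 96
  total 96 bytes, alignment 2
112 − 96 = 16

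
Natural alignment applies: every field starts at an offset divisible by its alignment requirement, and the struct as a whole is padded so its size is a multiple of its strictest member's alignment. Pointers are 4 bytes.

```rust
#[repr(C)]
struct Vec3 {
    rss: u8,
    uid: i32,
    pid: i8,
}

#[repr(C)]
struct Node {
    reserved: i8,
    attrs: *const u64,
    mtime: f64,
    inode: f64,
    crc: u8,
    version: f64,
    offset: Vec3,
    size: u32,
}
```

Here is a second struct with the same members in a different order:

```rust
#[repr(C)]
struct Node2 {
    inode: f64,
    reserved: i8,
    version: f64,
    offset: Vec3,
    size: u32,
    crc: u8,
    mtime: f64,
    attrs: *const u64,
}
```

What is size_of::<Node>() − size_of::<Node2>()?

Vec3: @0: rss [1B, align 1] → 1; +3 pad (align 4); @4: uid [4B, align 4] → 8; @8: pid [1B, align 1] → 9; +3 tail pad (align 4); size 12, align 4
@0: reserved [1B, align 1] → 1
+3 pad (align 4)
@4: attrs [4B, align 4] → 8
@8: mtime [8B, align 8] → 16
@16: inode [8B, align 8] → 24
@24: crc [1B, align 1] → 25
+7 pad (align 8)
@32: version [8B, align 8] → 40
@40: offset [12B, align 4] → 52
@52: size [4B, align 4] → 56
size 56, align 8
— Node2 —
@0: inode [8B, align 8] → 8
@8: reserved [1B, align 1] → 9
+7 pad (align 8)
@16: version [8B, align 8] → 24
@24: offset [12B, align 4] → 36
@36: size [4B, align 4] → 40
@40: crc [1B, align 1] → 41
+7 pad (align 8)
@48: mtime [8B, align 8] → 56
@56: attrs [4B, align 4] → 60
+4 tail pad (align 8)
size 64, align 8
56 − 64 = -8

-8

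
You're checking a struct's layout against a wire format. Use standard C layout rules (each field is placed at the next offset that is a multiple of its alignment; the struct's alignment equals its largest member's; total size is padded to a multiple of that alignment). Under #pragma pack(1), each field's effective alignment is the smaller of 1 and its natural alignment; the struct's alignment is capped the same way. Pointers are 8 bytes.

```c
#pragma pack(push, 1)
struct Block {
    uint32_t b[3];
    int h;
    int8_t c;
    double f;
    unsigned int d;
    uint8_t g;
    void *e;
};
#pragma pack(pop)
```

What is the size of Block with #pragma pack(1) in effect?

38

0..12  b  (12B, 1-aligned)
12..16  h  (4B, 1-aligned)
16..17  c  (1B, 1-aligned)
17..25  f  (8B, 1-aligned)
25..29  d  (4B, 1-aligned)
29..30  g  (1B, 1-aligned)
30..38  e  (8B, 1-aligned)
sizeof = 38, alignof = 1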